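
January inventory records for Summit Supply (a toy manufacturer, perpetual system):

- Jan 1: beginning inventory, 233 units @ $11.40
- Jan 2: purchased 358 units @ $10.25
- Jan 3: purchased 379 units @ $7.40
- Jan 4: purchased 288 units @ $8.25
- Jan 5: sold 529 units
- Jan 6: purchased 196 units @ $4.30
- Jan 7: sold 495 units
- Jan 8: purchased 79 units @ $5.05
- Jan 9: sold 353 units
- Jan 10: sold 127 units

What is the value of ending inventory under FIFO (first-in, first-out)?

Ending inventory = $146.45

Jan 5, 529 sold [FIFO — oldest first]: 233 @ $11.40 + 296 @ $10.25 = $5,690.20
Jan 7, 495 sold [FIFO — oldest first]: 62 @ $10.25 + 379 @ $7.40 + 54 @ $8.25 = $3,885.60
Jan 9, 353 sold [FIFO — oldest first]: 234 @ $8.25 + 119 @ $4.30 = $2,442.20
Jan 10, 127 sold [FIFO — oldest first]: 77 @ $4.30 + 50 @ $5.05 = $583.60
Total COGS = $5,690.20 + $3,885.60 + $2,442.20 + $583.60 = $12,601.60
Ending inventory: 29 @ $5.05 = $146.45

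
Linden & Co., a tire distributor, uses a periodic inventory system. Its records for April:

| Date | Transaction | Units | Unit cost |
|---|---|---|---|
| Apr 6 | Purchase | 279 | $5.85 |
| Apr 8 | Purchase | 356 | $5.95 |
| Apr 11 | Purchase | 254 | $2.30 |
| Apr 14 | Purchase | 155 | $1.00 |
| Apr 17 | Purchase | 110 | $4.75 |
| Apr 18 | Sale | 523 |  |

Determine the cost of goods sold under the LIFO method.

Apr 18, 523 sold [LIFO — newest first]: 110 @ $4.75 + 155 @ $1.00 + 254 @ $2.30 + 4 @ $5.95 = $1,285.50
Ending inventory: 279 @ $5.85 + 352 @ $5.95 = $3,726.55

COGS = $1,285.50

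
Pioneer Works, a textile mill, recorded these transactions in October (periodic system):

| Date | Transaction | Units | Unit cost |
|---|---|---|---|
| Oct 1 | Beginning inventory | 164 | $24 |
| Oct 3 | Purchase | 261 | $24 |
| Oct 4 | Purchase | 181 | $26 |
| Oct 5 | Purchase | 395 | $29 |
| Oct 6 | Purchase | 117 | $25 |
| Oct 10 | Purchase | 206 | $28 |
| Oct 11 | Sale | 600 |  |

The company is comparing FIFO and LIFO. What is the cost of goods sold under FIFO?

FIFO COGS: 164 @ $24 + 261 @ $24 + 175 @ $26 = $14,750
LIFO COGS: 206 @ $28 + 117 @ $25 + 277 @ $29 = $16,726

COGS = $14,750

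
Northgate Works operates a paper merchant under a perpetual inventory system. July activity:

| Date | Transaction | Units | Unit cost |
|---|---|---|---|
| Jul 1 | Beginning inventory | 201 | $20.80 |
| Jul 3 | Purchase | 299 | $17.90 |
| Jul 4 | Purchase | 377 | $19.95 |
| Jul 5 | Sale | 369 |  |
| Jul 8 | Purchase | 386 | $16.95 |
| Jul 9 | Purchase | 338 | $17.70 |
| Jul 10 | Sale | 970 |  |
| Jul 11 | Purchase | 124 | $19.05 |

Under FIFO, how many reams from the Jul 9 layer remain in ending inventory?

262

Jul 5, 369 sold [FIFO — oldest first]: 201 @ $20.80 + 168 @ $17.90 = $7,188.00
Jul 10, 970 sold [FIFO — oldest first]: 131 @ $17.90 + 377 @ $19.95 + 386 @ $16.95 + 76 @ $17.70 = $17,753.95
Total COGS = $7,188.00 + $17,753.95 = $24,941.95
Ending inventory: 262 @ $17.70 + 124 @ $19.05 = $6,999.60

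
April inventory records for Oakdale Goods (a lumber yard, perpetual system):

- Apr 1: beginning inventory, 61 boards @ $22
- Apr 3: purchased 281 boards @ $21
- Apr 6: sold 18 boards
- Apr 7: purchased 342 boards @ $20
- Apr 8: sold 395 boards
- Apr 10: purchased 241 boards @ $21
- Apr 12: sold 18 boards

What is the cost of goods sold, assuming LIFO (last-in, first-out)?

Apr 6, 18 sold [LIFO — newest first]: 18 @ $21 = $378
Apr 8, 395 sold [LIFO — newest first]: 342 @ $20 + 53 @ $21 = $7,953
Apr 12, 18 sold [LIFO — newest first]: 18 @ $21 = $378
Total COGS = $378 + $7,953 + $378 = $8,709
Ending inventory: 61 @ $22 + 210 @ $21 + 223 @ $21 = $10,435

COGS = $8,709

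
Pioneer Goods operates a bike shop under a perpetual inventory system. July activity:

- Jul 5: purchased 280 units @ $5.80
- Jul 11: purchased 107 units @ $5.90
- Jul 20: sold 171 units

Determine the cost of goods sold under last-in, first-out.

COGS = $1,002.50

Jul 20, 171 sold [LIFO — newest first]: 107 @ $5.90 + 64 @ $5.80 = $1,002.50
Ending inventory: 216 @ $5.80 = $1,252.80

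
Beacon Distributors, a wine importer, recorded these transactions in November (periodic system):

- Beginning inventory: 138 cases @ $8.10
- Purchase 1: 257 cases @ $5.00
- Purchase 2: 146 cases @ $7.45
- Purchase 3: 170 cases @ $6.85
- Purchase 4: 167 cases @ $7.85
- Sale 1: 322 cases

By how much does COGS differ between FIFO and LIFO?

FIFO COGS: 138 @ $8.10 + 184 @ $5.00 = $2,037.80
LIFO COGS: 167 @ $7.85 + 155 @ $6.85 = $2,372.70
Difference = |$2,037.80 − $2,372.70| = $334.90

$334.90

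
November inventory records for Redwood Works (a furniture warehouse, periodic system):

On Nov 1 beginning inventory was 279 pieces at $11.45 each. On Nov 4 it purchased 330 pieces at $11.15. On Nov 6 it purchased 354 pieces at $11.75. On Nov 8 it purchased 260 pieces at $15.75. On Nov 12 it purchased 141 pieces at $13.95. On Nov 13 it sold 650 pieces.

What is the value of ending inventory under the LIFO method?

Ending inventory = $8,107.80

Nov 13, 650 sold [LIFO — newest first]: 141 @ $13.95 + 260 @ $15.75 + 249 @ $11.75 = $8,987.70
Ending inventory: 279 @ $11.45 + 330 @ $11.15 + 105 @ $11.75 = $8,107.80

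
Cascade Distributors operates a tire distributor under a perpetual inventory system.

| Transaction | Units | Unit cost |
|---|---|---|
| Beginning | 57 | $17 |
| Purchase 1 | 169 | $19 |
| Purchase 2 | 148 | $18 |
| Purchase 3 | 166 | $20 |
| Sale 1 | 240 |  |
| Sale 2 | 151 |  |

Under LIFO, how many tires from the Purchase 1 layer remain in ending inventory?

92

Sale 1 (240) [LIFO — newest first]: 166 @ $20 + 74 @ $18 = $4,652
Sale 2 (151) [LIFO — newest first]: 74 @ $18 + 77 @ $19 = $2,795
Total COGS = $4,652 + $2,795 = $7,447
Ending inventory: 57 @ $17 + 92 @ $19 = $2,717
Check: goods available $10,164 = COGS $7,447 + ending $2,717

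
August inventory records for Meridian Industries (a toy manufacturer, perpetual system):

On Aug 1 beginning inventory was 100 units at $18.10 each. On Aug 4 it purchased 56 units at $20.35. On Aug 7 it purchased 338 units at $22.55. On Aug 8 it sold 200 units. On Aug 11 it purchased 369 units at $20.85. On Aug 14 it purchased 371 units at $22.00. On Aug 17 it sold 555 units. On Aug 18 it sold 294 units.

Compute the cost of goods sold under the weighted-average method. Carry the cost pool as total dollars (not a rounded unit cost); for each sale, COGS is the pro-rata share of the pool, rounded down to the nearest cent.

After Aug 1: 100 on hand, pool $1,810.00 (≈ $18.1000 each)
After Aug 4: 156 on hand, pool $2,949.60 (≈ $18.9077 each)
After Aug 7: 494 on hand, pool $10,571.50 (≈ $21.3998 each)
Aug 8, sell 200: 200/494 × $10,571.50 → $4,279.95
After Aug 11: 663 on hand, pool $13,985.20 (≈ $21.0938 each)
After Aug 14: 1034 on hand, pool $22,147.20 (≈ $21.4190 each)
Aug 17, sell 555: 555/1034 × $22,147.20 → $11,887.52
Aug 18, sell 294: 294/479 × $10,259.68 → $6,297.17
Total COGS = $4,279.95 + $11,887.52 + $6,297.17 = $22,464.64
Ending inventory (cost pool remaining) = $3,962.51
Check: goods available $26,427.15 = COGS $22,464.64 + ending $3,962.51

COGS = $22,464.64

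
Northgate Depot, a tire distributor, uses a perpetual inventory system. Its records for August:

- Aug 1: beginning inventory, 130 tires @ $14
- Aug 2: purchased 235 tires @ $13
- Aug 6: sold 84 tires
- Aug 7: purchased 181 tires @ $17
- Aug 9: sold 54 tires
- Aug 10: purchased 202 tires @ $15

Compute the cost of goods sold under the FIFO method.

COGS = $1,924

Aug 6, 84 sold [FIFO — oldest first]: 84 @ $14 = $1,176
Aug 9, 54 sold [FIFO — oldest first]: 46 @ $14 + 8 @ $13 = $748
Total COGS = $1,176 + $748 = $1,924
Ending inventory: 227 @ $13 + 181 @ $17 + 202 @ $15 = $9,058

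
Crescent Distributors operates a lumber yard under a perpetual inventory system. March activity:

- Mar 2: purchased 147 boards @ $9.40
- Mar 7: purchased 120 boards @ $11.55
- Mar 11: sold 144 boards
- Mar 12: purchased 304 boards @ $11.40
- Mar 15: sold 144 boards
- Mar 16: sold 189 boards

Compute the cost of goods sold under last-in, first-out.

COGS = $5,349.80

Mar 11, 144 sold [LIFO — newest first]: 120 @ $11.55 + 24 @ $9.40 = $1,611.60
Mar 15, 144 sold [LIFO — newest first]: 144 @ $11.40 = $1,641.60
Mar 16, 189 sold [LIFO — newest first]: 160 @ $11.40 + 29 @ $9.40 = $2,096.60
Total COGS = $1,611.60 + $1,641.60 + $2,096.60 = $5,349.80
Ending inventory: 94 @ $9.40 = $883.60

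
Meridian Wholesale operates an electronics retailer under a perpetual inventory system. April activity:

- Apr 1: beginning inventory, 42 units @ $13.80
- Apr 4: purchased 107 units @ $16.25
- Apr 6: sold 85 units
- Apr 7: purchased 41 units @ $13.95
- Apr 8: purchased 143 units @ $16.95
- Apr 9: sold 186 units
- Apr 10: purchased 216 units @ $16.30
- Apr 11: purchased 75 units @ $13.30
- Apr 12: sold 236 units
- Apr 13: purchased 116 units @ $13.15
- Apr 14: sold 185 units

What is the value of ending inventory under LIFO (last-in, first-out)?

Ending inventory = $677.10

Apr 6, 85 sold [LIFO — newest first]: 85 @ $16.25 = $1,381.25
Apr 9, 186 sold [LIFO — newest first]: 143 @ $16.95 + 41 @ $13.95 + 2 @ $16.25 = $3,028.30
Apr 12, 236 sold [LIFO — newest first]: 75 @ $13.30 + 161 @ $16.30 = $3,621.80
Apr 14, 185 sold [LIFO — newest first]: 116 @ $13.15 + 55 @ $16.30 + 14 @ $16.25 = $2,649.40
Total COGS = $1,381.25 + $3,028.30 + $3,621.80 + $2,649.40 = $10,680.75
Ending inventory: 42 @ $13.80 + 6 @ $16.25 = $677.10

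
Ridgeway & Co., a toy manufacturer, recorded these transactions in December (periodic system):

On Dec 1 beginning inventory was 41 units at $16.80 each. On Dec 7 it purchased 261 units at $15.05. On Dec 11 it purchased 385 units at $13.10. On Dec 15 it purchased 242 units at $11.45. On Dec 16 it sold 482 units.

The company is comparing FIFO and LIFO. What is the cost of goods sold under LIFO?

COGS = $5,914.90

FIFO COGS: 41 @ $16.80 + 261 @ $15.05 + 180 @ $13.10 = $6,974.85
LIFO COGS: 242 @ $11.45 + 240 @ $13.10 = $5,914.90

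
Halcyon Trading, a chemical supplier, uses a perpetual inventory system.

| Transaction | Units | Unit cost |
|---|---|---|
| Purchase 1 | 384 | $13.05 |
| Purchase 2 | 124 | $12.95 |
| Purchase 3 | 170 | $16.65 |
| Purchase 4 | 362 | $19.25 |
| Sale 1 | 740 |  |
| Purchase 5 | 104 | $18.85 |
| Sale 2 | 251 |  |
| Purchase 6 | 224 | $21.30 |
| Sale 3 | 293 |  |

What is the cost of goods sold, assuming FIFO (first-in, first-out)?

Sale 1 (740) [FIFO — oldest first]: 384 @ $13.05 + 124 @ $12.95 + 170 @ $16.65 + 62 @ $19.25 = $10,641.00
Sale 2 (251) [FIFO — oldest first]: 251 @ $19.25 = $4,831.75
Sale 3 (293) [FIFO — oldest first]: 49 @ $19.25 + 104 @ $18.85 + 140 @ $21.30 = $5,885.65
Total COGS = $10,641.00 + $4,831.75 + $5,885.65 = $21,358.40
Ending inventory: 84 @ $21.30 = $1,789.20

COGS = $21,358.40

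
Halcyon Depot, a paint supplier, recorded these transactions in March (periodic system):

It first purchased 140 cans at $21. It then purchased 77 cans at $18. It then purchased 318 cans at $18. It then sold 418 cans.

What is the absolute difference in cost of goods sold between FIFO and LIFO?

$351

FIFO COGS: 140 @ $21 + 77 @ $18 + 201 @ $18 = $7,944
LIFO COGS: 318 @ $18 + 77 @ $18 + 23 @ $21 = $7,593
Difference = |$7,944 − $7,593| = $351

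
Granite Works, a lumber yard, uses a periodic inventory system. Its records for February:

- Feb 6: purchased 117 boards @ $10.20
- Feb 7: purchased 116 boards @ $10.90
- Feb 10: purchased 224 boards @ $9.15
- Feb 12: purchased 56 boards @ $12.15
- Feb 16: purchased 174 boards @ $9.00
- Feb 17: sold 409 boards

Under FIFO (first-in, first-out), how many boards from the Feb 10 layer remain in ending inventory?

48

Feb 17, 409 sold [FIFO — oldest first]: 117 @ $10.20 + 116 @ $10.90 + 176 @ $9.15 = $4,068.20
Ending inventory: 48 @ $9.15 + 56 @ $12.15 + 174 @ $9.00 = $2,685.60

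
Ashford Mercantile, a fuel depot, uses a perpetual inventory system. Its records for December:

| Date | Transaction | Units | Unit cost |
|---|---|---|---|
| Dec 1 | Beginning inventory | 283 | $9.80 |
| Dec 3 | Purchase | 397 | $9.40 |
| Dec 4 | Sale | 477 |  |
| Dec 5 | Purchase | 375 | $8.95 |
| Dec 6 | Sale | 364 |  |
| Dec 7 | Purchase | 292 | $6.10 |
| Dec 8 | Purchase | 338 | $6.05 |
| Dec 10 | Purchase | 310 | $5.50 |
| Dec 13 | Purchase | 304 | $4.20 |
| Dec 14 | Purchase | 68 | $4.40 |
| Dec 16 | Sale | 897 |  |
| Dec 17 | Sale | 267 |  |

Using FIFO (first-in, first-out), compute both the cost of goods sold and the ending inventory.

COGS = $15,434.55; ending inventory = $1,534.00

Dec 4, 477 sold [FIFO — oldest first]: 283 @ $9.80 + 194 @ $9.40 = $4,597.00
Dec 6, 364 sold [FIFO — oldest first]: 203 @ $9.40 + 161 @ $8.95 = $3,349.15
Dec 16, 897 sold [FIFO — oldest first]: 214 @ $8.95 + 292 @ $6.10 + 338 @ $6.05 + 53 @ $5.50 = $6,032.90
Dec 17, 267 sold [FIFO — oldest first]: 257 @ $5.50 + 10 @ $4.20 = $1,455.50
Total COGS = $4,597.00 + $3,349.15 + $6,032.90 + $1,455.50 = $15,434.55
Ending inventory: 294 @ $4.20 + 68 @ $4.40 = $1,534.00
Check: goods available $16,968.55 = COGS $15,434.55 + ending $1,534.00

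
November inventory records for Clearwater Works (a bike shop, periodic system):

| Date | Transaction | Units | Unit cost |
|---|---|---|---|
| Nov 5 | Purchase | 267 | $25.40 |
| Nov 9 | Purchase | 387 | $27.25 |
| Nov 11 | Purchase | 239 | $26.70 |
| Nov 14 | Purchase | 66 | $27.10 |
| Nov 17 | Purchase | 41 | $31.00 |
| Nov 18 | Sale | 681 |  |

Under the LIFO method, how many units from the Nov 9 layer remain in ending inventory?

Nov 18, 681 sold [LIFO — newest first]: 41 @ $31.00 + 66 @ $27.10 + 239 @ $26.70 + 335 @ $27.25 = $18,569.65
Ending inventory: 267 @ $25.40 + 52 @ $27.25 = $8,198.80
Check: goods available $26,768.45 = COGS $18,569.65 + ending $8,198.80

52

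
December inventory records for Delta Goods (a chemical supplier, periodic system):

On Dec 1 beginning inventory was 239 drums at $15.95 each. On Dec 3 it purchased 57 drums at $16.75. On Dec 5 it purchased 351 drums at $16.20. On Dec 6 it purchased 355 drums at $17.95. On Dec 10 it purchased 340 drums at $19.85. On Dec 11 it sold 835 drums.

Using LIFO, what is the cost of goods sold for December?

COGS = $15,389.25

Dec 11, 835 sold [LIFO — newest first]: 340 @ $19.85 + 355 @ $17.95 + 140 @ $16.20 = $15,389.25
Ending inventory: 239 @ $15.95 + 57 @ $16.75 + 211 @ $16.20 = $8,185.00
Check: goods available $23,574.25 = COGS $15,389.25 + ending $8,185.00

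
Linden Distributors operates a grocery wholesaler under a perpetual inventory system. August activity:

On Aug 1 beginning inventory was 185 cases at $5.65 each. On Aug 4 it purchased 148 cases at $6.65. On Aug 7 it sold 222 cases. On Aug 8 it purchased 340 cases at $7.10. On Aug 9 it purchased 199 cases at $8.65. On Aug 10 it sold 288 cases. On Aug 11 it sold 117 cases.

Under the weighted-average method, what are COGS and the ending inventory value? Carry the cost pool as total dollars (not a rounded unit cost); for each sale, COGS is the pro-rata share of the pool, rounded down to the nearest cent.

COGS = $4,351.10; ending inventory = $1,813.70

After Aug 1: 185 on hand, pool $1,045.25 (≈ $5.6500 each)
After Aug 4: 333 on hand, pool $2,029.45 (≈ $6.0944 each)
Aug 7, sell 222: 222/333 × $2,029.45 → $1,352.96
After Aug 8: 451 on hand, pool $3,090.49 (≈ $6.8525 each)
After Aug 9: 650 on hand, pool $4,811.84 (≈ $7.4028 each)
Aug 10, sell 288: 288/650 × $4,811.84 → $2,132.01
Aug 11, sell 117: 117/362 × $2,679.83 → $866.13
Total COGS = $1,352.96 + $2,132.01 + $866.13 = $4,351.10
Ending inventory (cost pool remaining) = $1,813.70
Check: goods available $6,164.80 = COGS $4,351.10 + ending $1,813.70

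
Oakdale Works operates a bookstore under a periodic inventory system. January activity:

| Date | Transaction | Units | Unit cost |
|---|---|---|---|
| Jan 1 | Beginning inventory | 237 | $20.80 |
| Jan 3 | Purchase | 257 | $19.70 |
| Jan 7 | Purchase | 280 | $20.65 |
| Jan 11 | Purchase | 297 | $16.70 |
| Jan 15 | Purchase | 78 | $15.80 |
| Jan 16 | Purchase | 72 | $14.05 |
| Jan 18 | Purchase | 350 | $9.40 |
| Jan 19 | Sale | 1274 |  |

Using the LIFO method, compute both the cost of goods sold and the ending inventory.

COGS = $20,156.80; ending inventory = $6,111.60

Jan 19, 1274 sold [LIFO — newest first]: 350 @ $9.40 + 72 @ $14.05 + 78 @ $15.80 + 297 @ $16.70 + 280 @ $20.65 + 197 @ $19.70 = $20,156.80
Ending inventory: 237 @ $20.80 + 60 @ $19.70 = $6,111.60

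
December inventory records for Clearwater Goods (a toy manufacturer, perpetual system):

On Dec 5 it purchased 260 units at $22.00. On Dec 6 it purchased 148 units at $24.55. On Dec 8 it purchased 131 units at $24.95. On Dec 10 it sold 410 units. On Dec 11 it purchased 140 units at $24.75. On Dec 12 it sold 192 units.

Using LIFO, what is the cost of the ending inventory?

Dec 10, 410 sold [LIFO — newest first]: 131 @ $24.95 + 148 @ $24.55 + 131 @ $22.00 = $9,783.85
Dec 12, 192 sold [LIFO — newest first]: 140 @ $24.75 + 52 @ $22.00 = $4,609.00
Total COGS = $9,783.85 + $4,609.00 = $14,392.85
Ending inventory: 77 @ $22.00 = $1,694.00

Ending inventory = $1,694.00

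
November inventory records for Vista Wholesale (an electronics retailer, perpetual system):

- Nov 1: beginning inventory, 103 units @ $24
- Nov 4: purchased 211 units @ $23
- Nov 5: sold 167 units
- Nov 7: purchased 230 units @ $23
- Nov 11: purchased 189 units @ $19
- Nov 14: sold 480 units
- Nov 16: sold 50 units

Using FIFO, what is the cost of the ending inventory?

Ending inventory = $684

Nov 5, 167 sold [FIFO — oldest first]: 103 @ $24 + 64 @ $23 = $3,944
Nov 14, 480 sold [FIFO — oldest first]: 147 @ $23 + 230 @ $23 + 103 @ $19 = $10,628
Nov 16, 50 sold [FIFO — oldest first]: 50 @ $19 = $950
Total COGS = $3,944 + $10,628 + $950 = $15,522
Ending inventory: 36 @ $19 = $684
Check: goods available $16,206 = COGS $15,522 + ending $684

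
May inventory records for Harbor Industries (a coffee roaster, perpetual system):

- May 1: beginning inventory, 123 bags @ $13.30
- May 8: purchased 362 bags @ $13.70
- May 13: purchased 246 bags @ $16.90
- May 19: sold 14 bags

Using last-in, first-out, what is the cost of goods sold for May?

May 19, 14 sold [LIFO — newest first]: 14 @ $16.90 = $236.60
Ending inventory: 123 @ $13.30 + 362 @ $13.70 + 232 @ $16.90 = $10,516.10
Check: goods available $10,752.70 = COGS $236.60 + ending $10,516.10

COGS = $236.60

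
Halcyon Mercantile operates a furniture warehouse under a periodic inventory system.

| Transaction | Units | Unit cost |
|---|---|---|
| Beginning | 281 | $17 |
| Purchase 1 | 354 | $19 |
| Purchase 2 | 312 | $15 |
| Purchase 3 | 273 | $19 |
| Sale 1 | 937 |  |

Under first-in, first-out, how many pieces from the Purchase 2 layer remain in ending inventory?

Sale 1 (937) [FIFO — oldest first]: 281 @ $17 + 354 @ $19 + 302 @ $15 = $16,033
Ending inventory: 10 @ $15 + 273 @ $19 = $5,337

10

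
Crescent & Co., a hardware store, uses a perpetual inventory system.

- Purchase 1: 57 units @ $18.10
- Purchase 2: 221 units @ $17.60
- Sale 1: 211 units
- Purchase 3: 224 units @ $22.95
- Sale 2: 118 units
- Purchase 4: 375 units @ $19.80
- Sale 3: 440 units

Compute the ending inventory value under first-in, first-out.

Ending inventory = $2,138.40

Sale 1 (211) [FIFO — oldest first]: 57 @ $18.10 + 154 @ $17.60 = $3,742.10
Sale 2 (118) [FIFO — oldest first]: 67 @ $17.60 + 51 @ $22.95 = $2,349.65
Sale 3 (440) [FIFO — oldest first]: 173 @ $22.95 + 267 @ $19.80 = $9,256.95
Total COGS = $3,742.10 + $2,349.65 + $9,256.95 = $15,348.70
Ending inventory: 108 @ $19.80 = $2,138.40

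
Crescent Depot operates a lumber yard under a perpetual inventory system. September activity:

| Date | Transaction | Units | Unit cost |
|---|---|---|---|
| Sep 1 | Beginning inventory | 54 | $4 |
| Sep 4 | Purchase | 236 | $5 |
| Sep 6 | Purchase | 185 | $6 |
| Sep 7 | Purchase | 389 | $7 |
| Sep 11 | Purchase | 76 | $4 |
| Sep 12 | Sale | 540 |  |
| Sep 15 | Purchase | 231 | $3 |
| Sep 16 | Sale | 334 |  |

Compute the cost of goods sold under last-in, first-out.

COGS = $4,788

Sep 12, 540 sold [LIFO — newest first]: 76 @ $4 + 389 @ $7 + 75 @ $6 = $3,477
Sep 16, 334 sold [LIFO — newest first]: 231 @ $3 + 103 @ $6 = $1,311
Total COGS = $3,477 + $1,311 = $4,788
Ending inventory: 54 @ $4 + 236 @ $5 + 7 @ $6 = $1,438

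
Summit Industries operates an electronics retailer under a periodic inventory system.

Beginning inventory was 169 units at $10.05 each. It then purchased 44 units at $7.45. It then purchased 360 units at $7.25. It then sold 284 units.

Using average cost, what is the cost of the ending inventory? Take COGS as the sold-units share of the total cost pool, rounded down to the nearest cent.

Ending inventory = $2,338.36

Sale 1, sell 284: 284/573 × $4,636.25 → $2,297.89
Ending inventory (cost pool remaining) = $2,338.36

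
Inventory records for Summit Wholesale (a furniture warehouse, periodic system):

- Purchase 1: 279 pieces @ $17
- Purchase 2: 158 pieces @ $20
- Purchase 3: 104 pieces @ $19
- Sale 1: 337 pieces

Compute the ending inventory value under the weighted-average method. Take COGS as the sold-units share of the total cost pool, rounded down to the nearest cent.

Ending inventory = $3,725.17

Sale 1, sell 337: 337/541 × $9,879.00 → $6,153.83
Ending inventory (cost pool remaining) = $3,725.17
Check: goods available $9,879.00 = COGS $6,153.83 + ending $3,725.17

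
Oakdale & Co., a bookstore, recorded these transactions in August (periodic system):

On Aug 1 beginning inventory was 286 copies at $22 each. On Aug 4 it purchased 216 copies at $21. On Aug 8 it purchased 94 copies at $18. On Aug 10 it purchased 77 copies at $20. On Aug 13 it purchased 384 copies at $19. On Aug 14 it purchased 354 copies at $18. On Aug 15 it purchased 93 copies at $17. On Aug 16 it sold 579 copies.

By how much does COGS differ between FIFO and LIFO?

FIFO COGS: 286 @ $22 + 216 @ $21 + 77 @ $18 = $12,214
LIFO COGS: 93 @ $17 + 354 @ $18 + 132 @ $19 = $10,461
Difference = |$12,214 − $10,461| = $1,753

$1,753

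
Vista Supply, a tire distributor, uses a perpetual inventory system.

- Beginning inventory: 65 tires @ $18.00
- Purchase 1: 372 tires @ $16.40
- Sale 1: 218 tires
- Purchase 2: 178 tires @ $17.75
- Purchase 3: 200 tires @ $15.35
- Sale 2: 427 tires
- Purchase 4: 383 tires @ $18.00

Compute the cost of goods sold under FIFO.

COGS = $10,890.80

Sale 1 (218) [FIFO — oldest first]: 65 @ $18.00 + 153 @ $16.40 = $3,679.20
Sale 2 (427) [FIFO — oldest first]: 219 @ $16.40 + 178 @ $17.75 + 30 @ $15.35 = $7,211.60
Total COGS = $3,679.20 + $7,211.60 = $10,890.80
Ending inventory: 170 @ $15.35 + 383 @ $18.00 = $9,503.50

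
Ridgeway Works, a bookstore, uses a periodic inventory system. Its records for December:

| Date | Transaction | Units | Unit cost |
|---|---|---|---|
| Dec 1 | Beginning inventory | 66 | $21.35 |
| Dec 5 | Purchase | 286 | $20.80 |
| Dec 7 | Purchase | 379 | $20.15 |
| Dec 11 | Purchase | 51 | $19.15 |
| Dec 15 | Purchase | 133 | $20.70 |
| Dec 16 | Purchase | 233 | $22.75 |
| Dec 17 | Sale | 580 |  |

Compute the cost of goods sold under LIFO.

Dec 17, 580 sold [LIFO — newest first]: 233 @ $22.75 + 133 @ $20.70 + 51 @ $19.15 + 163 @ $20.15 = $12,314.95
Ending inventory: 66 @ $21.35 + 286 @ $20.80 + 216 @ $20.15 = $11,710.30
Check: goods available $24,025.25 = COGS $12,314.95 + ending $11,710.30

COGS = $12,314.95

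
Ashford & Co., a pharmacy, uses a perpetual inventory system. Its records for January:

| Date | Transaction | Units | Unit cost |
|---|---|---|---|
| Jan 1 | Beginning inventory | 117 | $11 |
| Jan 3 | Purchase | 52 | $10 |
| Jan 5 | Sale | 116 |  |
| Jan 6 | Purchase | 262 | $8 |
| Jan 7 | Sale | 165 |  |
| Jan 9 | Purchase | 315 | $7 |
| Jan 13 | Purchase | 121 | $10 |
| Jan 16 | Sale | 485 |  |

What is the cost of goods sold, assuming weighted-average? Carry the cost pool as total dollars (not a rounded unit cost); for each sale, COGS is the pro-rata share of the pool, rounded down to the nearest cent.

After Jan 1: 117 on hand, pool $1,287.00 (≈ $11.0000 each)
After Jan 3: 169 on hand, pool $1,807.00 (≈ $10.6923 each)
Jan 5, sell 116: 116/169 × $1,807.00 → $1,240.30
After Jan 6: 315 on hand, pool $2,662.70 (≈ $8.4530 each)
Jan 7, sell 165: 165/315 × $2,662.70 → $1,394.74
After Jan 9: 465 on hand, pool $3,472.96 (≈ $7.4687 each)
After Jan 13: 586 on hand, pool $4,682.96 (≈ $7.9914 each)
Jan 16, sell 485: 485/586 × $4,682.96 → $3,875.82
Total COGS = $1,240.30 + $1,394.74 + $3,875.82 = $6,510.86
Ending inventory (cost pool remaining) = $807.14

COGS = $6,510.86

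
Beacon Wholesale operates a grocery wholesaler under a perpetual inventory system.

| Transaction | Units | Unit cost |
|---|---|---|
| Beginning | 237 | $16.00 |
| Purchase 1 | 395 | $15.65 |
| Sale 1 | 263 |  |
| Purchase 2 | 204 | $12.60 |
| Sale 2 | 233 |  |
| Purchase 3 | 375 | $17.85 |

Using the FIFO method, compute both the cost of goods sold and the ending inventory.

COGS = $7,845.35; ending inventory = $11,392.55

Sale 1 (263) [FIFO — oldest first]: 237 @ $16.00 + 26 @ $15.65 = $4,198.90
Sale 2 (233) [FIFO — oldest first]: 233 @ $15.65 = $3,646.45
Total COGS = $4,198.90 + $3,646.45 = $7,845.35
Ending inventory: 136 @ $15.65 + 204 @ $12.60 + 375 @ $17.85 = $11,392.55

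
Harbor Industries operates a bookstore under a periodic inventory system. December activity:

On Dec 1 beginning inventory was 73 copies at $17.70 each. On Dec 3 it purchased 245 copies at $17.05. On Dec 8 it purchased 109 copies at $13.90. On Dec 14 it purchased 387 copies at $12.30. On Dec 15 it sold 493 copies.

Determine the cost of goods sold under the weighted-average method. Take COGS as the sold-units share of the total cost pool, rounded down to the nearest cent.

Dec 15, sell 493: 493/814 × $11,744.55 → $7,113.09
Ending inventory (cost pool remaining) = $4,631.46
Check: goods available $11,744.55 = COGS $7,113.09 + ending $4,631.46

COGS = $7,113.09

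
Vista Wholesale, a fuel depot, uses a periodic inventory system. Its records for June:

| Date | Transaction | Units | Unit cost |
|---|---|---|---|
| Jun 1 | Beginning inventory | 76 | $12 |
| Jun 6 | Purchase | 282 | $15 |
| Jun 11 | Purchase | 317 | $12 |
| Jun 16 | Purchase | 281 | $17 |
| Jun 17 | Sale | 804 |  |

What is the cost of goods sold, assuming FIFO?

COGS = $11,139

Jun 17, 804 sold [FIFO — oldest first]: 76 @ $12 + 282 @ $15 + 317 @ $12 + 129 @ $17 = $11,139
Ending inventory: 152 @ $17 = $2,584
Check: goods available $13,723 = COGS $11,139 + ending $2,584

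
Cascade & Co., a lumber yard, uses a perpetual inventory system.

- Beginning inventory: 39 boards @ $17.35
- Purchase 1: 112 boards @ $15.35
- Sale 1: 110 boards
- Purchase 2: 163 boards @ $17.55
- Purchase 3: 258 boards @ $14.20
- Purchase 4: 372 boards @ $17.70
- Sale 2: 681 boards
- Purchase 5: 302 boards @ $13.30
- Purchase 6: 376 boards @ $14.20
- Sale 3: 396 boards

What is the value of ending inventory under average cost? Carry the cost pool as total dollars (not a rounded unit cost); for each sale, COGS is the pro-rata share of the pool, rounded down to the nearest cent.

After Beginning: 39 on hand, pool $676.65 (≈ $17.3500 each)
After Purchase 1: 151 on hand, pool $2,395.85 (≈ $15.8666 each)
Sale 1, sell 110: 110/151 × $2,395.85 → $1,745.32
After Purchase 2: 204 on hand, pool $3,511.18 (≈ $17.2117 each)
After Purchase 3: 462 on hand, pool $7,174.78 (≈ $15.5298 each)
After Purchase 4: 834 on hand, pool $13,759.18 (≈ $16.4978 each)
Sale 2, sell 681: 681/834 × $13,759.18 → $11,235.01
After Purchase 5: 455 on hand, pool $6,540.77 (≈ $14.3753 each)
After Purchase 6: 831 on hand, pool $11,879.97 (≈ $14.2960 each)
Sale 3, sell 396: 396/831 × $11,879.97 → $5,661.21
Total COGS = $1,745.32 + $11,235.01 + $5,661.21 = $18,641.54
Ending inventory (cost pool remaining) = $6,218.76

Ending inventory = $6,218.76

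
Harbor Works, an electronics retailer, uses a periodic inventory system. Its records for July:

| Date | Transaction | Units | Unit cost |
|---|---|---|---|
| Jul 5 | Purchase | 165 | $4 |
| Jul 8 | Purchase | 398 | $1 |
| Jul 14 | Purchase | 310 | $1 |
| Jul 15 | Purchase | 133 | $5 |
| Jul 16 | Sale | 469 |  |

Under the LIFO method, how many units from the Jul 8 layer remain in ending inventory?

Jul 16, 469 sold [LIFO — newest first]: 133 @ $5 + 310 @ $1 + 26 @ $1 = $1,001
Ending inventory: 165 @ $4 + 372 @ $1 = $1,032

372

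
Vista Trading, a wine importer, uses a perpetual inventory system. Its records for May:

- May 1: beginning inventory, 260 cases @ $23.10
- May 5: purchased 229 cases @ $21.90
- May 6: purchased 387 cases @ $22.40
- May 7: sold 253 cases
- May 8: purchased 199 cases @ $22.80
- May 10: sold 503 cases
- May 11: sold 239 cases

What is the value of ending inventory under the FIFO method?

Ending inventory = $1,824.00

May 7, 253 sold [FIFO — oldest first]: 253 @ $23.10 = $5,844.30
May 10, 503 sold [FIFO — oldest first]: 7 @ $23.10 + 229 @ $21.90 + 267 @ $22.40 = $11,157.60
May 11, 239 sold [FIFO — oldest first]: 120 @ $22.40 + 119 @ $22.80 = $5,401.20
Total COGS = $5,844.30 + $11,157.60 + $5,401.20 = $22,403.10
Ending inventory: 80 @ $22.80 = $1,824.00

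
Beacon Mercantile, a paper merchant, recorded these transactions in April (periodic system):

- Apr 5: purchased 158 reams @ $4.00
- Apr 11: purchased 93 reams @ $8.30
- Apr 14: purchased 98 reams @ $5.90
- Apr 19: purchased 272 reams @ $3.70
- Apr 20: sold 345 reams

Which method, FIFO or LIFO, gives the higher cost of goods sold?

FIFO

FIFO COGS: 158 @ $4.00 + 93 @ $8.30 + 94 @ $5.90 = $1,958.50
LIFO COGS: 272 @ $3.70 + 73 @ $5.90 = $1,437.10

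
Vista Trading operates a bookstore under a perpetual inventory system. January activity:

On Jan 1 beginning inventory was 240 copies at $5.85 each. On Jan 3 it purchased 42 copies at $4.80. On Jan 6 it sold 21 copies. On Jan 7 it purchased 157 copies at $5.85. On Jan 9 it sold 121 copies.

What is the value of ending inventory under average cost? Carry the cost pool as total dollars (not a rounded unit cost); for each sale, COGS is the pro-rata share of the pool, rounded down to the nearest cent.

After Jan 1: 240 on hand, pool $1,404.00 (≈ $5.8500 each)
After Jan 3: 282 on hand, pool $1,605.60 (≈ $5.6936 each)
Jan 6, sell 21: 21/282 × $1,605.60 → $119.56
After Jan 7: 418 on hand, pool $2,404.49 (≈ $5.7524 each)
Jan 9, sell 121: 121/418 × $2,404.49 → $696.03
Total COGS = $119.56 + $696.03 = $815.59
Ending inventory (cost pool remaining) = $1,708.46
Check: goods available $2,524.05 = COGS $815.59 + ending $1,708.46

Ending inventory = $1,708.46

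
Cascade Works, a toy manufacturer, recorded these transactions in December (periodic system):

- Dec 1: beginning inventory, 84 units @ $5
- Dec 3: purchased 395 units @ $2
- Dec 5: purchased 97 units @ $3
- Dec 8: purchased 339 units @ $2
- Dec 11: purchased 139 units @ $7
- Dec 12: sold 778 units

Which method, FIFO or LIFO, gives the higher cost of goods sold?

FIFO COGS: 84 @ $5 + 395 @ $2 + 97 @ $3 + 202 @ $2 = $1,905
LIFO COGS: 139 @ $7 + 339 @ $2 + 97 @ $3 + 203 @ $2 = $2,348

LIFO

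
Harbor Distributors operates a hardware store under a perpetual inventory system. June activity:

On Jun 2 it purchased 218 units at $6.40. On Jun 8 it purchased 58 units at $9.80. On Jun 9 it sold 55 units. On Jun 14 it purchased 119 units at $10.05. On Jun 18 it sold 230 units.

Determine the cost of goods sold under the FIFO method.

COGS = $2,054.05

Jun 9, 55 sold [FIFO — oldest first]: 55 @ $6.40 = $352.00
Jun 18, 230 sold [FIFO — oldest first]: 163 @ $6.40 + 58 @ $9.80 + 9 @ $10.05 = $1,702.05
Total COGS = $352.00 + $1,702.05 = $2,054.05
Ending inventory: 110 @ $10.05 = $1,105.50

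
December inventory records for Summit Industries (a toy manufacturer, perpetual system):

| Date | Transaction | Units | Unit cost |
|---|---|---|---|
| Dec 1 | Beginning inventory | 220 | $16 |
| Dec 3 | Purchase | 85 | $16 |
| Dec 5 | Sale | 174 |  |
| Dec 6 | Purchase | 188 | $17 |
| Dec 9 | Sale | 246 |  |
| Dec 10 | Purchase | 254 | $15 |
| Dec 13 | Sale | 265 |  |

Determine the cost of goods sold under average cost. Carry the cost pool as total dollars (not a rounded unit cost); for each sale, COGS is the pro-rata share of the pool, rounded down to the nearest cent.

COGS = $10,934.00

After Dec 1: 220 on hand, pool $3,520.00 (≈ $16.0000 each)
After Dec 3: 305 on hand, pool $4,880.00 (≈ $16.0000 each)
Dec 5, sell 174: 174/305 × $4,880.00 → $2,784.00
After Dec 6: 319 on hand, pool $5,292.00 (≈ $16.5893 each)
Dec 9, sell 246: 246/319 × $5,292.00 → $4,080.97
After Dec 10: 327 on hand, pool $5,021.03 (≈ $15.3548 each)
Dec 13, sell 265: 265/327 × $5,021.03 → $4,069.03
Total COGS = $2,784.00 + $4,080.97 + $4,069.03 = $10,934.00
Ending inventory (cost pool remaining) = $952.00
Check: goods available $11,886.00 = COGS $10,934.00 + ending $952.00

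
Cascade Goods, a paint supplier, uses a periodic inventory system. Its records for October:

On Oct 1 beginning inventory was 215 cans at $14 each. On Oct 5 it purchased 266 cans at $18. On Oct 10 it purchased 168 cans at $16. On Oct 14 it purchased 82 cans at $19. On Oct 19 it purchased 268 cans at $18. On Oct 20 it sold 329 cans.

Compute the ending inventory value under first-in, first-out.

Oct 20, 329 sold [FIFO — oldest first]: 215 @ $14 + 114 @ $18 = $5,062
Ending inventory: 152 @ $18 + 168 @ $16 + 82 @ $19 + 268 @ $18 = $11,806

Ending inventory = $11,806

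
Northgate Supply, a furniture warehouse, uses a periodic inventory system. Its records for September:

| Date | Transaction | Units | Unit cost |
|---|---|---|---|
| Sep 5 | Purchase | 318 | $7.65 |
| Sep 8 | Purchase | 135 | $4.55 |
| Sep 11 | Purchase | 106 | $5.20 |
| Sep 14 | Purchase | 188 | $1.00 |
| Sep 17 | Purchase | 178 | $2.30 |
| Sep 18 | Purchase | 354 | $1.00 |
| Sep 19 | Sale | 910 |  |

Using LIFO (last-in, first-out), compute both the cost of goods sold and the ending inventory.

COGS = $1,884.80; ending inventory = $2,664.75

Sep 19, 910 sold [LIFO — newest first]: 354 @ $1.00 + 178 @ $2.30 + 188 @ $1.00 + 106 @ $5.20 + 84 @ $4.55 = $1,884.80
Ending inventory: 318 @ $7.65 + 51 @ $4.55 = $2,664.75
Check: goods available $4,549.55 = COGS $1,884.80 + ending $2,664.75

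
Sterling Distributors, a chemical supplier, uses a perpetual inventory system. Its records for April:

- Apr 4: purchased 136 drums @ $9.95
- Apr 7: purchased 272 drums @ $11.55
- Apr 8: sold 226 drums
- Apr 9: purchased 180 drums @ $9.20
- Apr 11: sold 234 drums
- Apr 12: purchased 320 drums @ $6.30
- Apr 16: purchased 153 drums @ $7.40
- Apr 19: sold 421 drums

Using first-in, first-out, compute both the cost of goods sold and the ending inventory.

Apr 8, 226 sold [FIFO — oldest first]: 136 @ $9.95 + 90 @ $11.55 = $2,392.70
Apr 11, 234 sold [FIFO — oldest first]: 182 @ $11.55 + 52 @ $9.20 = $2,580.50
Apr 19, 421 sold [FIFO — oldest first]: 128 @ $9.20 + 293 @ $6.30 = $3,023.50
Total COGS = $2,392.70 + $2,580.50 + $3,023.50 = $7,996.70
Ending inventory: 27 @ $6.30 + 153 @ $7.40 = $1,302.30

COGS = $7,996.70; ending inventory = $1,302.30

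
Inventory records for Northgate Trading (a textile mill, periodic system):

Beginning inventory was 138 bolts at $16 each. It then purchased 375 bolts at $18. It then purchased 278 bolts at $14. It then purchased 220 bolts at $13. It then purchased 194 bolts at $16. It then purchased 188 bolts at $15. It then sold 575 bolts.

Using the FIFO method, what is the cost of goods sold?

Sale 1 (575) [FIFO — oldest first]: 138 @ $16 + 375 @ $18 + 62 @ $14 = $9,826
Ending inventory: 216 @ $14 + 220 @ $13 + 194 @ $16 + 188 @ $15 = $11,808
Check: goods available $21,634 = COGS $9,826 + ending $11,808

COGS = $9,826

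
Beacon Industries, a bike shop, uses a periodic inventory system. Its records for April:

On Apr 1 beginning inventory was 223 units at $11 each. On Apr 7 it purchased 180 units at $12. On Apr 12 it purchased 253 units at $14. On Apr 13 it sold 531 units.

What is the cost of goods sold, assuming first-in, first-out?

Apr 13, 531 sold [FIFO — oldest first]: 223 @ $11 + 180 @ $12 + 128 @ $14 = $6,405
Ending inventory: 125 @ $14 = $1,750

COGS = $6,405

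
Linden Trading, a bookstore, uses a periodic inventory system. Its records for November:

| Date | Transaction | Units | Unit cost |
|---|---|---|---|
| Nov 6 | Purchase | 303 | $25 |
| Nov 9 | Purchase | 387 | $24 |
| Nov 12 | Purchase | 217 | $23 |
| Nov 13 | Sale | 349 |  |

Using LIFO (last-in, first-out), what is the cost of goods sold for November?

COGS = $8,159

Nov 13, 349 sold [LIFO — newest first]: 217 @ $23 + 132 @ $24 = $8,159
Ending inventory: 303 @ $25 + 255 @ $24 = $13,695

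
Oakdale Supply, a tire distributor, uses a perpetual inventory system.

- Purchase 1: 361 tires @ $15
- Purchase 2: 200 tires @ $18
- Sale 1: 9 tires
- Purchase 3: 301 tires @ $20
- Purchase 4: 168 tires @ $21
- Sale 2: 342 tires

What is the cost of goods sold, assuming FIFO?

COGS = $5,265

Sale 1 (9) [FIFO — oldest first]: 9 @ $15 = $135
Sale 2 (342) [FIFO — oldest first]: 342 @ $15 = $5,130
Total COGS = $135 + $5,130 = $5,265
Ending inventory: 10 @ $15 + 200 @ $18 + 301 @ $20 + 168 @ $21 = $13,298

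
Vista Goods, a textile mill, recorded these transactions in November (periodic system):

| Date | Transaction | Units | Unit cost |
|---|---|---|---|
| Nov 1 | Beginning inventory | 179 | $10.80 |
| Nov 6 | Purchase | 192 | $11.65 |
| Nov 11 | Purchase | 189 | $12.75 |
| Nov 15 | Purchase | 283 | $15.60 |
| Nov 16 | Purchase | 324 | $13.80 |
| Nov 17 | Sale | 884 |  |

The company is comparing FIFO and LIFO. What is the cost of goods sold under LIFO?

COGS = $12,320.95

FIFO COGS: 179 @ $10.80 + 192 @ $11.65 + 189 @ $12.75 + 283 @ $15.60 + 41 @ $13.80 = $11,560.35
LIFO COGS: 324 @ $13.80 + 283 @ $15.60 + 189 @ $12.75 + 88 @ $11.65 = $12,320.95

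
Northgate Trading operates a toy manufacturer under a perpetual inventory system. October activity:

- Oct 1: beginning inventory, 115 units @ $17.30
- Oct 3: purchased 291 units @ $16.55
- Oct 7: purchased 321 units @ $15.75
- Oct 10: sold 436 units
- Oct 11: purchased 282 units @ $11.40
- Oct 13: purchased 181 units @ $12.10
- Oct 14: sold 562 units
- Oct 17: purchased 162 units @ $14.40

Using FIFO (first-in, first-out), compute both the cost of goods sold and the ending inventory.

COGS = $14,950.70; ending inventory = $4,648.30

Oct 10, 436 sold [FIFO — oldest first]: 115 @ $17.30 + 291 @ $16.55 + 30 @ $15.75 = $7,278.05
Oct 14, 562 sold [FIFO — oldest first]: 291 @ $15.75 + 271 @ $11.40 = $7,672.65
Total COGS = $7,278.05 + $7,672.65 = $14,950.70
Ending inventory: 11 @ $11.40 + 181 @ $12.10 + 162 @ $14.40 = $4,648.30
Check: goods available $19,599.00 = COGS $14,950.70 + ending $4,648.30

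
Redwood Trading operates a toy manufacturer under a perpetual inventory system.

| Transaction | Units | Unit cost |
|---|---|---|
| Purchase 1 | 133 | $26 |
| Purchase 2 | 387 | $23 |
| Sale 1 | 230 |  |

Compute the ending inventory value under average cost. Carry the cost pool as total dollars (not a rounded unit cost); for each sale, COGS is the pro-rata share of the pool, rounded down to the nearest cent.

After Purchase 1: 133 on hand, pool $3,458.00 (≈ $26.0000 each)
After Purchase 2: 520 on hand, pool $12,359.00 (≈ $23.7673 each)
Sale 1, sell 230: 230/520 × $12,359.00 → $5,466.48
Ending inventory (cost pool remaining) = $6,892.52
Check: goods available $12,359.00 = COGS $5,466.48 + ending $6,892.52

Ending inventory = $6,892.52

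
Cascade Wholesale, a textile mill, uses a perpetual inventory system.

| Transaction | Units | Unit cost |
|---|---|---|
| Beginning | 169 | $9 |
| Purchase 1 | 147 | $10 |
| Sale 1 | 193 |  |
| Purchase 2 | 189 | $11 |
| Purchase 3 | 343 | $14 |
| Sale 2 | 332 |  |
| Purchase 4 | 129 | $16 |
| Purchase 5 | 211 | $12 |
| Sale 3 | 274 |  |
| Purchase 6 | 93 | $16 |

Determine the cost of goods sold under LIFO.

COGS = $10,072

Sale 1 (193) [LIFO — newest first]: 147 @ $10 + 46 @ $9 = $1,884
Sale 2 (332) [LIFO — newest first]: 332 @ $14 = $4,648
Sale 3 (274) [LIFO — newest first]: 211 @ $12 + 63 @ $16 = $3,540
Total COGS = $1,884 + $4,648 + $3,540 = $10,072
Ending inventory: 123 @ $9 + 189 @ $11 + 11 @ $14 + 66 @ $16 + 93 @ $16 = $5,884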